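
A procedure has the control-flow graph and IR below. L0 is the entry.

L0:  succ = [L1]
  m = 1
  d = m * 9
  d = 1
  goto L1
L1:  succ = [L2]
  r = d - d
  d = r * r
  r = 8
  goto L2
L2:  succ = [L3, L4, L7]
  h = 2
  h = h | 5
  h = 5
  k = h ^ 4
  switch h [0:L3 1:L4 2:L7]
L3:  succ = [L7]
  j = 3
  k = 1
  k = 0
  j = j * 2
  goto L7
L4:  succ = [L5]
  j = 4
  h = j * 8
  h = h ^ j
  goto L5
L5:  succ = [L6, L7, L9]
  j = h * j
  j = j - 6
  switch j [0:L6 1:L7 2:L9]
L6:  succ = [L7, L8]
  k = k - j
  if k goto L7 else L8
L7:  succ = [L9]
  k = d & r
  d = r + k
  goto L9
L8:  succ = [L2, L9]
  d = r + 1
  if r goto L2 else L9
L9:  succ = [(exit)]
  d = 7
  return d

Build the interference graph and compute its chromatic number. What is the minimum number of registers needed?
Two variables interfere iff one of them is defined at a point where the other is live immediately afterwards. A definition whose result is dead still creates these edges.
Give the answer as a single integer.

Per-block:
  L0 def {d,m} use ∅
  L1 def {d,r} use {d}
  L2 def {h,k} use ∅
  L3 def {j,k} use ∅
  L4 def {h,j} use ∅
  L5 def {j} use {h,j}
  L6 def {k} use {j,k}
  L7 def {d,k} use {d,r}
  L8 def {d} use {r}
  L9 def {d} use ∅

Liveness:
  L0 li=∅ lo={d}
  L1 li={d} lo={d,r}
  L2 li={d,r} lo={d,k,r}
  L3 li={d,r} lo={d,r}
  L4 li={d,k,r} lo={d,h,j,k,r}
  L5 li={d,h,j,k,r} lo={d,j,k,r}
  L6 li={d,j,k,r} lo={d,r}
  L7 li={d,r} lo=∅
  L8 li={r} lo={d,r}
  L9 li=∅ lo=∅

Interference:
  d↔{h,j,k,r}
  h↔{d,j,k,r}
  j↔{d,h,k,r}
  k↔{d,h,j,r}
  m↔∅
  r↔{d,h,j,k}

Registers:
  {d,h,j,k,r} pairwise interfere (5-clique) ⇒ χ ≥ 5
  assign d→r0 h→r1 j→r2 k→r3 m→r0 r→r4 — no edge inside a register ⇒ χ ≤ 5
  χ = 5

Answer: 5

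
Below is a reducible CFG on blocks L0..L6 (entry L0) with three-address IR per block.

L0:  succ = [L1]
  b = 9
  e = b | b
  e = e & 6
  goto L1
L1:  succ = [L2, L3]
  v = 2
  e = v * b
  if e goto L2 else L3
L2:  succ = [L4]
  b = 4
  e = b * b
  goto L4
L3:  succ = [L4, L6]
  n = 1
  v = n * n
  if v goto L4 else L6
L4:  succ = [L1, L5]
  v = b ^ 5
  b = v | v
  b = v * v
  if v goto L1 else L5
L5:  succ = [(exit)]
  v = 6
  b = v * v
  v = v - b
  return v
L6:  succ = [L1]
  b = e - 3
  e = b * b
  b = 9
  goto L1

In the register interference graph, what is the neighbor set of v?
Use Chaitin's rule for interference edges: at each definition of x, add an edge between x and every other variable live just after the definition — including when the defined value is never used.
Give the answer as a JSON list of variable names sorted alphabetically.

Answer: ["b", "e"]

Working:
Block summaries:
  L0: {b,e} / ∅
  L1: {e,v} / {b}
  L2: {b,e} / ∅
  L3: {n,v} / ∅
  L4: {b,v} / {b}
  L5: {b,v} / ∅
  L6: {b,e} / {e}

Live sets:
  live L0: ∅→{b}
  live L1: {b}→{b,e}
  live L2: ∅→{b}
  live L3: {b,e}→{b,e}
  live L4: {b}→{b}
  live L5: ∅→∅
  live L6: {e}→{b}

Conflict graph:
  b: {e,n,v}
  e: {b,n,v}
  n: {b,e}
  v: {b,e}

N(v) = ["b", "e"]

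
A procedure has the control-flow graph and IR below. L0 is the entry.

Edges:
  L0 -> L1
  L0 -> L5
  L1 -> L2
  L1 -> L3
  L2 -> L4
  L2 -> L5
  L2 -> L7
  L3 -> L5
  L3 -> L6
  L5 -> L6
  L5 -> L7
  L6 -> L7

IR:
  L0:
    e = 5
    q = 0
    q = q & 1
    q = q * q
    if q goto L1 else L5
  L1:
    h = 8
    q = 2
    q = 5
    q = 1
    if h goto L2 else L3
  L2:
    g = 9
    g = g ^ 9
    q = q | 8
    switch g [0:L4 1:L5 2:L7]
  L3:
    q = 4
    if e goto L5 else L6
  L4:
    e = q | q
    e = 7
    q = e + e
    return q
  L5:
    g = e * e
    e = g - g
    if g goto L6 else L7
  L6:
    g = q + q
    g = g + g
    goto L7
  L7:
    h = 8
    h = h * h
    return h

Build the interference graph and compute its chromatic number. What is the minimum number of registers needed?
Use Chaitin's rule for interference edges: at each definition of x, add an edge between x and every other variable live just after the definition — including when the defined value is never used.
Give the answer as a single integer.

Block summaries:
  L0 def {e,q} use ∅
  L1 def {h,q} use ∅
  L2 def {g,q} use {q}
  L3 def {q} use {e}
  L4 def {e,q} use {q}
  L5 def {e,g} use {e}
  L6 def {g} use {q}
  L7 def {h} use ∅

Live sets:
  L0 li=∅ lo={e,q}
  L1 li={e} lo={e,q}
  L2 li={e,q} lo={e,q}
  L3 li={e} lo={e,q}
  L4 li={q} lo=∅
  L5 li={e,q} lo={q}
  L6 li={q} lo=∅
  L7 li=∅ lo=∅

Interfere edges:
  e: {g,h,q}
  g: {e,q}
  h: {e,q}
  q: {e,g,h}

Registers:
  clique {e,g,q} ⇒ need ≥ 3
  assign e→r0 g→r2 h→r2 q→r1 — no edge inside a register ⇒ χ ≤ 3
  χ = 3

Answer: 3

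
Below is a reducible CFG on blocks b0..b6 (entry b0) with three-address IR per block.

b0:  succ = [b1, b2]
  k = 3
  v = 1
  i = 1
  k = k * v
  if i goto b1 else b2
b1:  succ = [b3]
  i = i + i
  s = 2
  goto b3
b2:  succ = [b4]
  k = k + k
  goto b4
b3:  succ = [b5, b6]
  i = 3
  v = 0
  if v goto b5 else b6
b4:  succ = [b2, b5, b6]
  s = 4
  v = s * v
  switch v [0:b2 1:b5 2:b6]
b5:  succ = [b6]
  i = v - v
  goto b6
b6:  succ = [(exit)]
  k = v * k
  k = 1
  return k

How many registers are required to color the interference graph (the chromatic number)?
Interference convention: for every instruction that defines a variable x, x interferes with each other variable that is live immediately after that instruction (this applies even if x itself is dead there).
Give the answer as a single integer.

def/use:
  b0 def {i,k,v} use ∅
  b1 def {i,s} use {i}
  b2 def {k} use {k}
  b3 def {i,v} use ∅
  b4 def {s,v} use {v}
  b5 def {i} use {v}
  b6 def {k} use {k,v}

Liveness:
  live b0: ∅→{i,k,v}
  live b1: {i,k}→{k}
  live b2: {k,v}→{k,v}
  live b3: {k}→{k,v}
  live b4: {k,v}→{k,v}
  live b5: {k,v}→{k,v}
  live b6: {k,v}→∅

Interfere edges:
  i↔{k,v}
  k↔{i,s,v}
  s↔{k,v}
  v↔{i,k,s}

Chromatic number:
  clique {i,k,v} ⇒ need ≥ 3
  3-colouring: R0={k}  R1={v}  R2={i,s}
  χ = 3

Answer: 3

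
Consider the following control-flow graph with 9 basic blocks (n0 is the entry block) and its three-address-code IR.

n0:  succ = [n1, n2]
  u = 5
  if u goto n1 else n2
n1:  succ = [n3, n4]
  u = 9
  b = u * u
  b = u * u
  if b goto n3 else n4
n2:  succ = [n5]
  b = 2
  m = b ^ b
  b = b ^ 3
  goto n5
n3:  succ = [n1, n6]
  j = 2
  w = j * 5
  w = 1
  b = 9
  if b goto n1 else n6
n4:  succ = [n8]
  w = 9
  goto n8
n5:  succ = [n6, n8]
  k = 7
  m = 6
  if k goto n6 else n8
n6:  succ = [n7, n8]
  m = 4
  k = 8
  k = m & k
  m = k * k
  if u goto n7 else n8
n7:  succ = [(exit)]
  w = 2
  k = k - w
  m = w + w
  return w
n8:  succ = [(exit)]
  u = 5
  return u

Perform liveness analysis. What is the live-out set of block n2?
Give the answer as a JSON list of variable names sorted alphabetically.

Answer: ["u"]

Working:
Per-block:
  n0: {u} / ∅
  n1: {b,u} / ∅
  n2: {b,m} / ∅
  n3: {b,j,w} / ∅
  n4: {w} / ∅
  n5: {k,m} / ∅
  n6: {k,m} / {u}
  n7: {k,m,w} / {k}
  n8: {u} / ∅

Live sets:
  live n0: ∅→{u}
  live n1: ∅→{u}
  live n2: {u}→{u}
  live n3: {u}→{u}
  live n4: ∅→∅
  live n5: {u}→{u}
  live n6: {u}→{k}
  live n7: {k}→∅
  live n8: ∅→∅

live-out(n2) = ["u"]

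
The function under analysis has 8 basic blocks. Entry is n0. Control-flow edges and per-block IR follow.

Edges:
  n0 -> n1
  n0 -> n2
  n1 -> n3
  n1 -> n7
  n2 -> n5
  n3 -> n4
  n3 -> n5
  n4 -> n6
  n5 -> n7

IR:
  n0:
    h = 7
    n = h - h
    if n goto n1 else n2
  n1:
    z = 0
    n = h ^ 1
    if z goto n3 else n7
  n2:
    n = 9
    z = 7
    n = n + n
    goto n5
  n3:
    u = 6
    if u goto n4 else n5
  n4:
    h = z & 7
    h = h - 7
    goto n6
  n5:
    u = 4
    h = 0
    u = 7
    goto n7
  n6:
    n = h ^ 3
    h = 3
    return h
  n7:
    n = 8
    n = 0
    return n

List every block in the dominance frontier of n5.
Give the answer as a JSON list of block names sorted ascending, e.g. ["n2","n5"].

idom tree: n1←n0 n2←n0 n3←n1 n4←n3 n5←n0 n6←n4 n7←n0
Join-block Dom:
  n5: preds {n2,n3}: {n0,n2} ∩ {n0,n1,n3} = {n0}; idom=n0
  n7: preds {n1,n5}: {n0,n1} ∩ {n0,n5} = {n0}; idom=n0

Frontier:
  join n5 pred n2: n2 stop@n0
  join n5 pred n3: n3→n1 stop@n0
  join n7 pred n1: n1 stop@n0
  join n7 pred n5: n5 stop@n0
  n0: DF=∅
  n1: DF={n5,n7}
  n2: DF={n5}
  n3: DF={n5}
  n4: DF=∅
  n5: DF={n7}
  n6: DF=∅
  n7: DF=∅

DF(n5) = ["n7"]

Answer: ["n7"]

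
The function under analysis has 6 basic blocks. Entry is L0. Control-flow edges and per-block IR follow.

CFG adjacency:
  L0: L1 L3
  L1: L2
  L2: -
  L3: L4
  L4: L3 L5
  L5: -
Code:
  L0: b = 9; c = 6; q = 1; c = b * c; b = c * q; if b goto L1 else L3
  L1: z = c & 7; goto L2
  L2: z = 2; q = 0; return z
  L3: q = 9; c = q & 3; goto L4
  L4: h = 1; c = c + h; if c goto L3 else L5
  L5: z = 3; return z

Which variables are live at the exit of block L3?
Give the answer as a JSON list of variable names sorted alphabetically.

Block summaries:
  L0 def {b,c,q} use ∅
  L1 def {z} use {c}
  L2 def {q,z} use ∅
  L3 def {c,q} use ∅
  L4 def {c,h} use {c}
  L5 def {z} use ∅

Liveness:
  L0 li=∅ lo={c}
  L1 li={c} lo=∅
  L2 li=∅ lo=∅
  L3 li=∅ lo={c}
  L4 li={c} lo=∅
  L5 li=∅ lo=∅

live-out(L3) = ["c"]

Answer: ["c"]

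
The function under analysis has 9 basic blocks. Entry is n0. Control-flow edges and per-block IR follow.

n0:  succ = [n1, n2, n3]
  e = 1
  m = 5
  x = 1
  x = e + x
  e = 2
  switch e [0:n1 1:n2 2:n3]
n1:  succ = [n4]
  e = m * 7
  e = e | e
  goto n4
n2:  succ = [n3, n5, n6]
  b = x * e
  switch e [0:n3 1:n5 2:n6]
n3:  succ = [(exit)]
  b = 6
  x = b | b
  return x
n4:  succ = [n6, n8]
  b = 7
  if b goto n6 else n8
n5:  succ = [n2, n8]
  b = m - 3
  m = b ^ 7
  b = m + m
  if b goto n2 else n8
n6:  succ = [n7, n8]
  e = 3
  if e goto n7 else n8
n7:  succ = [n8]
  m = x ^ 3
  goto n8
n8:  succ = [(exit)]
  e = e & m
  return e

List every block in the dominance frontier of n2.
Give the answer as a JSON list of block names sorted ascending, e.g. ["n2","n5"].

idom tree: n1←n0 n2←n0 n3←n0 n4←n1 n5←n2 n6←n0 n7←n6 n8←n0
Dom∩ at merges:
  n2: preds {n0,n5}: {n0} ∩ {n0,n2,n5} = {n0}; idom=n0
  n3: preds {n0,n2}: {n0} ∩ {n0,n2} = {n0}; idom=n0
  n6: preds {n2,n4}: {n0,n2} ∩ {n0,n1,n4} = {n0}; idom=n0
  n8: preds {n4,n5,n6,n7}: {n0,n1,n4} ∩ {n0,n2,n5} ∩ {n0,n6} ∩ {n0,n6,n7} = {n0}; idom=n0

DF walk-up:
  join n2 pred n0: · stop@n0
  join n2 pred n5: n5→n2 stop@n0
  join n3 pred n0: · stop@n0
  join n3 pred n2: n2 stop@n0
  join n6 pred n2: n2 stop@n0
  join n6 pred n4: n4→n1 stop@n0
  join n8 pred n4: n4→n1 stop@n0
  join n8 pred n5: n5→n2 stop@n0
  join n8 pred n6: n6 stop@n0
  join n8 pred n7: n7→n6 stop@n0
  n0 → ∅
  n1 → {n6,n8}
  n2 → {n2,n3,n6,n8}
  n3 → ∅
  n4 → {n6,n8}
  n5 → {n2,n8}
  n6 → {n8}
  n7 → {n8}
  n8 → ∅

DF(n2) = ["n2", "n3", "n6", "n8"]

Answer: ["n2", "n3", "n6", "n8"]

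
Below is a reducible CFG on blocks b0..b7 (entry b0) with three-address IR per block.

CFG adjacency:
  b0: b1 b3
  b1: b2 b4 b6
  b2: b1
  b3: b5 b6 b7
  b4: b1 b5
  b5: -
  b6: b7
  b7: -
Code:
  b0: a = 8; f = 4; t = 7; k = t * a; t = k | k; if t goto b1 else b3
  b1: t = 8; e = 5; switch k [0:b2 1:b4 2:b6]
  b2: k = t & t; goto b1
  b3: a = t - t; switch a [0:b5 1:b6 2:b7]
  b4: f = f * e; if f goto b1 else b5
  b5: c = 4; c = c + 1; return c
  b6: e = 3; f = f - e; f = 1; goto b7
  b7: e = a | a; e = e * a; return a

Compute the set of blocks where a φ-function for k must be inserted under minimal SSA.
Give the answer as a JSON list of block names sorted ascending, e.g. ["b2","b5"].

Answer: ["b1", "b5", "b6", "b7"]

Derivation:
idom tree: b1←b0 b2←b1 b3←b0 b4←b1 b5←b0 b6←b0 b7←b0
Dom∩ at merges:
  b1: preds {b0,b2,b4}: {b0} ∩ {b0,b1,b2} ∩ {b0,b1,b4} = {b0}; idom=b0
  b5: preds {b3,b4}: {b0,b3} ∩ {b0,b1,b4} = {b0}; idom=b0
  b6: preds {b1,b3}: {b0,b1} ∩ {b0,b3} = {b0}; idom=b0
  b7: preds {b3,b6}: {b0,b3} ∩ {b0,b6} = {b0}; idom=b0

DF derivation:
  b1←b0: walk · to b0
  b1←b2: walk b2→b1 to b0
  b1←b4: walk b4→b1 to b0
  b5←b3: walk b3 to b0
  b5←b4: walk b4→b1 to b0
  b6←b1: walk b1 to b0
  b6←b3: walk b3 to b0
  b7←b3: walk b3 to b0
  b7←b6: walk b6 to b0
  b0 → ∅
  b1 → {b1,b5,b6}
  b2 → {b1}
  b3 → {b5,b6,b7}
  b4 → {b1,b5}
  b5 → ∅
  b6 → {b7}
  b7 → ∅

φ for k: defs {b0,b2}
  DF⁺ = {b1,b5,b6,b7}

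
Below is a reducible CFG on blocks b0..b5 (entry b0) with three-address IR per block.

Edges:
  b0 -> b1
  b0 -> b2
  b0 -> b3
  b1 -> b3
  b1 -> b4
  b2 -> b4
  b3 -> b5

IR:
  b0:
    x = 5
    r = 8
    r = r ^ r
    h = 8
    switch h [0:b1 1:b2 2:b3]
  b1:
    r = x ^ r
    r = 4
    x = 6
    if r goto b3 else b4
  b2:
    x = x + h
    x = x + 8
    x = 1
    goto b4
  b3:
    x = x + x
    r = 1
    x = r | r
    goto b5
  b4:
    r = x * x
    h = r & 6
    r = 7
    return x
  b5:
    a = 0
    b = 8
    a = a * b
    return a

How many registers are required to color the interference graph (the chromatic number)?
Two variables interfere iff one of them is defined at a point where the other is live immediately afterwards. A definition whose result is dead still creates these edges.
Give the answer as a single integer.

Answer: 3

Analysis:
Block summaries:
  b0: {h,r,x} / ∅
  b1: {r,x} / {r,x}
  b2: {x} / {h,x}
  b3: {r,x} / {x}
  b4: {h,r} / {x}
  b5: {a,b} / ∅

Liveness:
  live b0: ∅→{h,r,x}
  live b1: {r,x}→{x}
  live b2: {h,x}→{x}
  live b3: {x}→∅
  live b4: {x}→∅
  live b5: ∅→∅

Interference:
  a — {b}
  b — {a}
  h — {r,x}
  r — {h,x}
  x — {h,r}

Colouring:
  {h,r,x} pairwise interfere (3-clique) ⇒ χ ≥ 3
  3-colouring: R0={a,h}  R1={b,r}  R2={x}
  χ = 3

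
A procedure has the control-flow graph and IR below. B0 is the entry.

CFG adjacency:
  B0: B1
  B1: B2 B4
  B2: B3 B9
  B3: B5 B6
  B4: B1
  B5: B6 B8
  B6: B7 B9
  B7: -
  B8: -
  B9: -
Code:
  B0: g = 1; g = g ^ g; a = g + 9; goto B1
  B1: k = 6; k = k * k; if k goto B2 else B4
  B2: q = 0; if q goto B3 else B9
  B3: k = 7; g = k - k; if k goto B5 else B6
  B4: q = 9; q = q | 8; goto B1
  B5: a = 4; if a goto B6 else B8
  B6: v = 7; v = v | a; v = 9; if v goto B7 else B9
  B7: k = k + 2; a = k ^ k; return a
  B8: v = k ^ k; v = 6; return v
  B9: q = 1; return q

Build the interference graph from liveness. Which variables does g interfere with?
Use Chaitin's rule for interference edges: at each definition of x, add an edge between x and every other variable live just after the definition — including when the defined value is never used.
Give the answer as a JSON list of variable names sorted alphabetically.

Answer: ["a", "k"]

Derivation:
Per-block:
  B0: {a,g} / ∅
  B1: {k} / ∅
  B2: {q} / ∅
  B3: {g,k} / ∅
  B4: {q} / ∅
  B5: {a} / ∅
  B6: {v} / {a}
  B7: {a,k} / {k}
  B8: {v} / {k}
  B9: {q} / ∅

Liveness:
  live B0: ∅→{a}
  live B1: {a}→{a}
  live B2: {a}→{a}
  live B3: {a}→{a,k}
  live B4: {a}→{a}
  live B5: {k}→{a,k}
  live B6: {a,k}→{k}
  live B7: {k}→∅
  live B8: {k}→∅
  live B9: ∅→∅

Conflict graph:
  a: {g,k,q,v}
  g: {a,k}
  k: {a,g,v}
  q: {a}
  v: {a,k}

N(g) = ["a", "k"]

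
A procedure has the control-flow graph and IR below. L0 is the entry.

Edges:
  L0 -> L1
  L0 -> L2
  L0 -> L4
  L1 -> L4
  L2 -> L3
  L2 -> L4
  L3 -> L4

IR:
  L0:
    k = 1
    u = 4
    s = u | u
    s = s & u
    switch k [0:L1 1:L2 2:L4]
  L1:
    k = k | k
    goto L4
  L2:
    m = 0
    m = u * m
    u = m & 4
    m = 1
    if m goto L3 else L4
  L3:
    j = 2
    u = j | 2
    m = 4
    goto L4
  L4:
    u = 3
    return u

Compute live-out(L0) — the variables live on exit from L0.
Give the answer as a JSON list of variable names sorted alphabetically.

def/use:
  L0: {k,s,u} / ∅
  L1: {k} / {k}
  L2: {m,u} / {u}
  L3: {j,m,u} / ∅
  L4: {u} / ∅

Backward fixpoint:
  live L0: ∅→{k,u}
  live L1: {k}→∅
  live L2: {u}→∅
  live L3: ∅→∅
  live L4: ∅→∅

live-out(L0) = ["k", "u"]

Answer: ["k", "u"]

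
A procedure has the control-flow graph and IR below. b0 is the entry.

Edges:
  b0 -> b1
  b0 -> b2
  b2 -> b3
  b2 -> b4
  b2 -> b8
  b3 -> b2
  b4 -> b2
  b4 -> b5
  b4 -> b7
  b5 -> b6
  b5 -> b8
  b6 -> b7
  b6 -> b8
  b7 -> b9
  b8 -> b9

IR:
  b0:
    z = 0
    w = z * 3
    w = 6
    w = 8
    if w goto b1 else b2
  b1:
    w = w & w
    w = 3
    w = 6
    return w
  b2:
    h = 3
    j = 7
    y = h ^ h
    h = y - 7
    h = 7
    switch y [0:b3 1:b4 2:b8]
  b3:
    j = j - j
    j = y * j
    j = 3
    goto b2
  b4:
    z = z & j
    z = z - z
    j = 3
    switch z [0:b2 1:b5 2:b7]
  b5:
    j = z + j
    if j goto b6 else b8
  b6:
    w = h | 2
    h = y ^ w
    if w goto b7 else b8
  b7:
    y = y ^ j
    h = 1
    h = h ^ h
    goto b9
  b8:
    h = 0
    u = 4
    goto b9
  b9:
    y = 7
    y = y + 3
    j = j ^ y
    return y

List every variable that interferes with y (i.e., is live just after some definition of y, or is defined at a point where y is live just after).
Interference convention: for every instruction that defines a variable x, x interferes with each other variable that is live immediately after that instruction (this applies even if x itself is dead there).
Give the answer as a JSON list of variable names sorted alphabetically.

Answer: ["h", "j", "w", "z"]

Working:
Per-block:
  b0: def={w,z} ue=∅
  b1: def={w} ue={w}
  b2: def={h,j,y} ue=∅
  b3: def={j} ue={j,y}
  b4: def={j,z} ue={j,z}
  b5: def={j} ue={j,z}
  b6: def={h,w} ue={h,y}
  b7: def={h,y} ue={j,y}
  b8: def={h,u} ue=∅
  b9: def={j,y} ue={j}

Backward fixpoint:
  b0 li=∅ lo={w,z}
  b1 li={w} lo=∅
  b2 li={z} lo={h,j,y,z}
  b3 li={j,y,z} lo={z}
  b4 li={h,j,y,z} lo={h,j,y,z}
  b5 li={h,j,y,z} lo={h,j,y}
  b6 li={h,j,y} lo={j,y}
  b7 li={j,y} lo={j}
  b8 li={j} lo={j}
  b9 li={j} lo=∅

Interference:
  h: {j,w,y,z}
  j: {h,u,w,y,z}
  u: {j}
  w: {h,j,y,z}
  y: {h,j,w,z}
  z: {h,j,w,y}

N(y) = ["h", "j", "w", "z"]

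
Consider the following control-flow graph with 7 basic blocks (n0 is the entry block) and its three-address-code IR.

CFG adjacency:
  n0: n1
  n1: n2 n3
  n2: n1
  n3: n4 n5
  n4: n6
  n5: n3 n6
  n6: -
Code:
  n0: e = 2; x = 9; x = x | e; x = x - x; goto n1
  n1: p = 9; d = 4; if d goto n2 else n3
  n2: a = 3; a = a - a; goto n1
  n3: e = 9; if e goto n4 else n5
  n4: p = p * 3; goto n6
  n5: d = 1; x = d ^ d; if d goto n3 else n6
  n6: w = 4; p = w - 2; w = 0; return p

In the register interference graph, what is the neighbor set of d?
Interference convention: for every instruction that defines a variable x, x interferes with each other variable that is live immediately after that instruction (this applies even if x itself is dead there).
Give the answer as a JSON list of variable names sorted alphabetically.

def/use:
  n0: {e,x} / ∅
  n1: {d,p} / ∅
  n2: {a} / ∅
  n3: {e} / ∅
  n4: {p} / {p}
  n5: {d,x} / ∅
  n6: {p,w} / ∅

Liveness:
  n0: in=∅ out=∅
  n1: in=∅ out={p}
  n2: in=∅ out=∅
  n3: in={p} out={p}
  n4: in={p} out=∅
  n5: in={p} out={p}
  n6: in=∅ out=∅

Interference:
  a — ∅
  d — {p,x}
  e — {p,x}
  p — {d,e,w,x}
  w — {p}
  x — {d,e,p}

N(d) = ["p", "x"]

Answer: ["p", "x"]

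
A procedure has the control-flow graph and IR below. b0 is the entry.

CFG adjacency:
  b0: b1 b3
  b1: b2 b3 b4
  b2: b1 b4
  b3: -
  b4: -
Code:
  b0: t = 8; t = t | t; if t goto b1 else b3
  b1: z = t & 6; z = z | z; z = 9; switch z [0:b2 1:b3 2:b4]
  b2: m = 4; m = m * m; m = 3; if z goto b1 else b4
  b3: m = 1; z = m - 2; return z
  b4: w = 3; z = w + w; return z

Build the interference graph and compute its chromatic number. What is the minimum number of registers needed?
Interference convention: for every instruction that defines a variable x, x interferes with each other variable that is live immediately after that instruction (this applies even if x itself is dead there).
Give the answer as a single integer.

Answer: 3

Derivation:
def/use:
  b0: def={t} ue=∅
  b1: def={z} ue={t}
  b2: def={m} ue={z}
  b3: def={m,z} ue=∅
  b4: def={w,z} ue=∅

Backward fixpoint:
  b0 li=∅ lo={t}
  b1 li={t} lo={t,z}
  b2 li={t,z} lo={t}
  b3 li=∅ lo=∅
  b4 li=∅ lo=∅

Interfere edges:
  m: {t,z}
  t: {m,z}
  w: ∅
  z: {m,t}

Colouring:
  lower bound: {m,t,z} mutually conflict ⇒ χ ≥ 3
  assign m→R0 t→R1 w→R0 z→R2 — no edge inside a register ⇒ χ ≤ 3
  χ = 3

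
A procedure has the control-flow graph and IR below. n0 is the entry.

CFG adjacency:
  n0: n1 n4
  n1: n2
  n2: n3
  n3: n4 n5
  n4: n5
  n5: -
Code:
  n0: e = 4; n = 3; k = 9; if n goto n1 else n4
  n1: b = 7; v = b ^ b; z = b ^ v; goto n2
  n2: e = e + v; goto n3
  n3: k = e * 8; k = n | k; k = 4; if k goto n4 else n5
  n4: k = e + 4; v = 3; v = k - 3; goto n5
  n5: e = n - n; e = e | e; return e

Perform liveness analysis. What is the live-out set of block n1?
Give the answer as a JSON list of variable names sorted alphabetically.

Per-block:
  n0 def {e,k,n} use ∅
  n1 def {b,v,z} use ∅
  n2 def {e} use {e,v}
  n3 def {k} use {e,n}
  n4 def {k,v} use {e}
  n5 def {e} use {n}

Liveness:
  n0: in=∅ out={e,n}
  n1: in={e,n} out={e,n,v}
  n2: in={e,n,v} out={e,n}
  n3: in={e,n} out={e,n}
  n4: in={e,n} out={n}
  n5: in={n} out=∅

live-out(n1) = ["e", "n", "v"]

Answer: ["e", "n", "v"]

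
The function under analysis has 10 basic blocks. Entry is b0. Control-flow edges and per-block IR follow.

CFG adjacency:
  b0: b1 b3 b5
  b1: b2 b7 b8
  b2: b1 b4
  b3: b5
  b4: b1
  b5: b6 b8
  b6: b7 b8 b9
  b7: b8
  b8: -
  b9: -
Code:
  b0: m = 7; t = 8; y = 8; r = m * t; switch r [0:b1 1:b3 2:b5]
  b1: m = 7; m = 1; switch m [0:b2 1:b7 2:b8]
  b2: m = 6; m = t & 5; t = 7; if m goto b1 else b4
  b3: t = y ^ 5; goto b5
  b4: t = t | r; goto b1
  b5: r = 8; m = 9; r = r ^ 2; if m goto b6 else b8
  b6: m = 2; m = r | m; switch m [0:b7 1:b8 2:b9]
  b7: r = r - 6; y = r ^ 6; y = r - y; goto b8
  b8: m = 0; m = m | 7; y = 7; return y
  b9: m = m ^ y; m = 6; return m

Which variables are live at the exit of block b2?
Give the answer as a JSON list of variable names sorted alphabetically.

Per-block:
  b0: {m,r,t,y} / ∅
  b1: {m} / ∅
  b2: {m,t} / {t}
  b3: {t} / {y}
  b4: {t} / {r,t}
  b5: {m,r} / ∅
  b6: {m} / {r}
  b7: {r,y} / {r}
  b8: {m,y} / ∅
  b9: {m} / {m,y}

Liveness:
  b0: in=∅ out={r,t,y}
  b1: in={r,t} out={r,t}
  b2: in={r,t} out={r,t}
  b3: in={y} out={y}
  b4: in={r,t} out={r,t}
  b5: in={y} out={r,y}
  b6: in={r,y} out={m,r,y}
  b7: in={r} out=∅
  b8: in=∅ out=∅
  b9: in={m,y} out=∅

live-out(b2) = ["r", "t"]

Answer: ["r", "t"]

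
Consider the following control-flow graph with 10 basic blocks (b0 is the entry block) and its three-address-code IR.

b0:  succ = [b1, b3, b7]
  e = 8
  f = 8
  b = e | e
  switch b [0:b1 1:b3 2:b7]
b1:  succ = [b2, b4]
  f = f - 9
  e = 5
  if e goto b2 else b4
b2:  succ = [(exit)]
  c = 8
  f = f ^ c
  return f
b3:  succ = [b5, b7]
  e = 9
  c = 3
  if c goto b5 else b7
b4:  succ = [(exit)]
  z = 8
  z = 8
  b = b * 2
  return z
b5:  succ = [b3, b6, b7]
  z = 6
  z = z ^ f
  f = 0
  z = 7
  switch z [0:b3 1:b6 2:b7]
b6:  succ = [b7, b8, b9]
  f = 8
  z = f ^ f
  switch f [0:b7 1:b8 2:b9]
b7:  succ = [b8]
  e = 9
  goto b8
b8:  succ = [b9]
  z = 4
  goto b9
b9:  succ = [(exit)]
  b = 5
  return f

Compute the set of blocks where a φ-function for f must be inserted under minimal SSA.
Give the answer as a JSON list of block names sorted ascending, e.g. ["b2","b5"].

idom tree: b1←b0 b2←b1 b3←b0 b4←b1 b5←b3 b6←b5 b7←b0 b8←b0 b9←b0
Dom∩ at merges:
  b3: preds {b0,b5}: {b0} ∩ {b0,b3,b5} = {b0}; idom=b0
  b7: preds {b0,b3,b5,b6}: {b0} ∩ {b0,b3} ∩ {b0,b3,b5} ∩ {b0,b3,b5,b6} = {b0}; idom=b0
  b8: preds {b6,b7}: {b0,b3,b5,b6} ∩ {b0,b7} = {b0}; idom=b0
  b9: preds {b6,b8}: {b0,b3,b5,b6} ∩ {b0,b8} = {b0}; idom=b0

DF walk-up:
  b3←b0: walk · to b0
  b3←b5: walk b5→b3 to b0
  b7←b0: walk · to b0
  b7←b3: walk b3 to b0
  b7←b5: walk b5→b3 to b0
  b7←b6: walk b6→b5→b3 to b0
  b8←b6: walk b6→b5→b3 to b0
  b8←b7: walk b7 to b0
  b9←b6: walk b6→b5→b3 to b0
  b9←b8: walk b8 to b0
  b0 → ∅
  b1 → ∅
  b2 → ∅
  b3 → {b3,b7,b8,b9}
  b4 → ∅
  b5 → {b3,b7,b8,b9}
  b6 → {b7,b8,b9}
  b7 → {b8}
  b8 → {b9}
  b9 → ∅

φ for f: defs {b0,b1,b2,b5,b6}
  DF⁺ = {b3,b7,b8,b9}

Answer: ["b3", "b7", "b8", "b9"]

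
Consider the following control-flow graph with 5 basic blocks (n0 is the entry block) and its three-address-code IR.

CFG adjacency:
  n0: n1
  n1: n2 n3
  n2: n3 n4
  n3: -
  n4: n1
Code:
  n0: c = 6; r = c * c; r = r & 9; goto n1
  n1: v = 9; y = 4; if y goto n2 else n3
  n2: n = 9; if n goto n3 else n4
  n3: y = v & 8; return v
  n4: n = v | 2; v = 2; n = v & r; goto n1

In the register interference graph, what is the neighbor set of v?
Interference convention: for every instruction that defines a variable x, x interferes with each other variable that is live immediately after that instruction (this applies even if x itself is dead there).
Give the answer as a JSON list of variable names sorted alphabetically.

Per-block:
  n0 def {c,r} use ∅
  n1 def {v,y} use ∅
  n2 def {n} use ∅
  n3 def {y} use {v}
  n4 def {n,v} use {r,v}

Live sets:
  n0 li=∅ lo={r}
  n1 li={r} lo={r,v}
  n2 li={r,v} lo={r,v}
  n3 li={v} lo=∅
  n4 li={r,v} lo={r}

Interfere edges:
  c↔∅
  n↔{r,v}
  r↔{n,v,y}
  v↔{n,r,y}
  y↔{r,v}

N(v) = ["n", "r", "y"]

Answer: ["n", "r", "y"]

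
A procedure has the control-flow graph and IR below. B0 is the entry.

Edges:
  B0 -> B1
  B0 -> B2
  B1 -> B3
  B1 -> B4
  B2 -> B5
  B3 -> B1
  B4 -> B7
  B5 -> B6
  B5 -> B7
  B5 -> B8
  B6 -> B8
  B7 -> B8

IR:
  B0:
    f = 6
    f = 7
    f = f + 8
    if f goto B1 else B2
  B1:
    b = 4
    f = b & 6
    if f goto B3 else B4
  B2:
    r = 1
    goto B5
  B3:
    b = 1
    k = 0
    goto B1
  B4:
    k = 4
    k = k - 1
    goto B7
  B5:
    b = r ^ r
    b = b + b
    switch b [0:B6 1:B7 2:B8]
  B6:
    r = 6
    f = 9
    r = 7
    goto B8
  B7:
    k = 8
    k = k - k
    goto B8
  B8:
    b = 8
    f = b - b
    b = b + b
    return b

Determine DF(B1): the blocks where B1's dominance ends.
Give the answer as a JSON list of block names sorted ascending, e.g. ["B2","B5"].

idom tree: B1←B0 B2←B0 B3←B1 B4←B1 B5←B2 B6←B5 B7←B0 B8←B0
Dom∩ at merges:
  B1: preds {B0,B3}: {B0} ∩ {B0,B1,B3} = {B0}; idom=B0
  B7: preds {B4,B5}: {B0,B1,B4} ∩ {B0,B2,B5} = {B0}; idom=B0
  B8: preds {B5,B6,B7}: {B0,B2,B5} ∩ {B0,B2,B5,B6} ∩ {B0,B7} = {B0}; idom=B0

Frontier:
  join B1 pred B0: · stop@B0
  join B1 pred B3: B3→B1 stop@B0
  join B7 pred B4: B4→B1 stop@B0
  join B7 pred B5: B5→B2 stop@B0
  join B8 pred B5: B5→B2 stop@B0
  join B8 pred B6: B6→B5→B2 stop@B0
  join B8 pred B7: B7 stop@B0
  B0: DF=∅
  B1: DF={B1,B7}
  B2: DF={B7,B8}
  B3: DF={B1}
  B4: DF={B7}
  B5: DF={B7,B8}
  B6: DF={B8}
  B7: DF={B8}
  B8: DF=∅

DF(B1) = ["B1", "B7"]

Answer: ["B1", "B7"]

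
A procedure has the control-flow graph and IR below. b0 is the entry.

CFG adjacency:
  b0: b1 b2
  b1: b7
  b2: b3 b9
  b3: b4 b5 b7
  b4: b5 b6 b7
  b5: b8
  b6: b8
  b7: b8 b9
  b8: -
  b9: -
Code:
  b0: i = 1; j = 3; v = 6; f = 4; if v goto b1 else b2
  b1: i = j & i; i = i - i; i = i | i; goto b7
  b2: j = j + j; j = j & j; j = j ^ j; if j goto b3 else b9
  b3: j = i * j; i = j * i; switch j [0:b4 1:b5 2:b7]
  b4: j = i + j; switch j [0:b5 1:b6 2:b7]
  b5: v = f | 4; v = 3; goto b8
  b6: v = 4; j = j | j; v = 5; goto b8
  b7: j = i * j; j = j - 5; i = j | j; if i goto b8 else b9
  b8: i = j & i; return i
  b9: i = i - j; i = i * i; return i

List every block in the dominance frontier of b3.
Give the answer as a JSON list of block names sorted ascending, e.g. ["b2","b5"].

idom tree: b1←b0 b2←b0 b3←b2 b4←b3 b5←b3 b6←b4 b7←b0 b8←b0 b9←b0
Dom∩ at merges:
  b5: preds {b3,b4}: {b0,b2,b3} ∩ {b0,b2,b3,b4} = {b0,b2,b3}; idom=b3
  b7: preds {b1,b3,b4}: {b0,b1} ∩ {b0,b2,b3} ∩ {b0,b2,b3,b4} = {b0}; idom=b0
  b8: preds {b5,b6,b7}: {b0,b2,b3,b5} ∩ {b0,b2,b3,b4,b6} ∩ {b0,b7} = {b0}; idom=b0
  b9: preds {b2,b7}: {b0,b2} ∩ {b0,b7} = {b0}; idom=b0

DF walk-up:
  join b5 pred b3: · stop@b3
  join b5 pred b4: b4 stop@b3
  join b7 pred b1: b1 stop@b0
  join b7 pred b3: b3→b2 stop@b0
  join b7 pred b4: b4→b3→b2 stop@b0
  join b8 pred b5: b5→b3→b2 stop@b0
  join b8 pred b6: b6→b4→b3→b2 stop@b0
  join b8 pred b7: b7 stop@b0
  join b9 pred b2: b2 stop@b0
  join b9 pred b7: b7 stop@b0
  b0 → ∅
  b1 → {b7}
  b2 → {b7,b8,b9}
  b3 → {b7,b8}
  b4 → {b5,b7,b8}
  b5 → {b8}
  b6 → {b8}
  b7 → {b8,b9}
  b8 → ∅
  b9 → ∅

DF(b3) = ["b7", "b8"]

Answer: ["b7", "b8"]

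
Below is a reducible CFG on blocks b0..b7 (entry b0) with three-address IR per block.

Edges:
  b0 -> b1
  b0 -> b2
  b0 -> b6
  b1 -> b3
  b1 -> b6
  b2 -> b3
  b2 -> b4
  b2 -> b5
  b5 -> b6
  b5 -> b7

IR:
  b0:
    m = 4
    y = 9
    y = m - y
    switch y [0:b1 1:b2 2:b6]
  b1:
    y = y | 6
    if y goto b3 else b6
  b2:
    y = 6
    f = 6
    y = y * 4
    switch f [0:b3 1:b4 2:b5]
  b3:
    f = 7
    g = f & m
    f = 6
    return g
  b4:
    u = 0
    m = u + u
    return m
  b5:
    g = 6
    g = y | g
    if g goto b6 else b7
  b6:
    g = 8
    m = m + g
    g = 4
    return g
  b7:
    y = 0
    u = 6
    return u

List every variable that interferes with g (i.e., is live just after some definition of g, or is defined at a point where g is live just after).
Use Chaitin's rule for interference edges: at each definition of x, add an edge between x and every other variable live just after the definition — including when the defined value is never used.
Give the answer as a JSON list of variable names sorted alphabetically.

Answer: ["f", "m", "y"]

Analysis:
def/use:
  b0: {m,y} / ∅
  b1: {y} / {y}
  b2: {f,y} / ∅
  b3: {f,g} / {m}
  b4: {m,u} / ∅
  b5: {g} / {y}
  b6: {g,m} / {m}
  b7: {u,y} / ∅

Backward fixpoint:
  b0: in=∅ out={m,y}
  b1: in={m,y} out={m}
  b2: in={m} out={m,y}
  b3: in={m} out=∅
  b4: in=∅ out=∅
  b5: in={m,y} out={m}
  b6: in={m} out=∅
  b7: in=∅ out=∅

Interfere edges:
  f↔{g,m,y}
  g↔{f,m,y}
  m↔{f,g,y}
  u↔∅
  y↔{f,g,m}

N(g) = ["f", "m", "y"]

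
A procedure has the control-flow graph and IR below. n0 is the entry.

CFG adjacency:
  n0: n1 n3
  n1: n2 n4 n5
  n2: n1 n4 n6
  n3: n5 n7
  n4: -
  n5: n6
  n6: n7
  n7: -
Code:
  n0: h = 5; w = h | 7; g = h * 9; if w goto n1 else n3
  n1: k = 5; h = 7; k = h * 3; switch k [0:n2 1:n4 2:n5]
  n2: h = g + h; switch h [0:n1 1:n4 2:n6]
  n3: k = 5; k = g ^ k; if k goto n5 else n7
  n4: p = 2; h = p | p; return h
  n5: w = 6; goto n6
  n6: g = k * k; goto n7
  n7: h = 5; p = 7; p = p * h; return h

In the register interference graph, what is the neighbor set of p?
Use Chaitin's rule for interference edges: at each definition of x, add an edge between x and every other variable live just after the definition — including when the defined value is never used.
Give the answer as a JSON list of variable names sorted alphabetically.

Per-block:
  n0: {g,h,w} / ∅
  n1: {h,k} / ∅
  n2: {h} / {g,h}
  n3: {k} / {g}
  n4: {h,p} / ∅
  n5: {w} / ∅
  n6: {g} / {k}
  n7: {h,p} / ∅

Liveness:
  n0: in=∅ out={g}
  n1: in={g} out={g,h,k}
  n2: in={g,h,k} out={g,k}
  n3: in={g} out={k}
  n4: in=∅ out=∅
  n5: in={k} out={k}
  n6: in={k} out=∅
  n7: in=∅ out=∅

Interference:
  g↔{h,k,w}
  h↔{g,k,p,w}
  k↔{g,h,w}
  p↔{h}
  w↔{g,h,k}

N(p) = ["h"]

Answer: ["h"]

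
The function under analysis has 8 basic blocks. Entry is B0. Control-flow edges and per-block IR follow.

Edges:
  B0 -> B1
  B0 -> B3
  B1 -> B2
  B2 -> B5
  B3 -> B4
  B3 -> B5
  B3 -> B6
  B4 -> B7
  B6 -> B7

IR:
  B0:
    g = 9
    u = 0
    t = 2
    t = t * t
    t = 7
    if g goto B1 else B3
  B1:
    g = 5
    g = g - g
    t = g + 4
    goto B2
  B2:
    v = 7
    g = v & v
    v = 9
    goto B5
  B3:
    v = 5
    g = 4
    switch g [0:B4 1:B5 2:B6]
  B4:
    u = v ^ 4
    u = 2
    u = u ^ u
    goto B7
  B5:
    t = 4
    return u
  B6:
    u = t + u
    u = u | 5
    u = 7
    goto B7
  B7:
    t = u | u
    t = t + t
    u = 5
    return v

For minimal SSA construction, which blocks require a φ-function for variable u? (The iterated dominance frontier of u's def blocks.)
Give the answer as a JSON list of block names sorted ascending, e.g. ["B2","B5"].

Answer: ["B7"]

Analysis:
idom tree: B1←B0 B2←B1 B3←B0 B4←B3 B5←B0 B6←B3 B7←B3
Dom∩ at merges:
  B5: preds {B2,B3}: {B0,B1,B2} ∩ {B0,B3} = {B0}; idom=B0
  B7: preds {B4,B6}: {B0,B3,B4} ∩ {B0,B3,B6} = {B0,B3}; idom=B3

DF walk-up:
  B5←B2: walk B2→B1 to B0
  B5←B3: walk B3 to B0
  B7←B4: walk B4 to B3
  B7←B6: walk B6 to B3
  DF(B0)=∅
  DF(B1)={B5}
  DF(B2)={B5}
  DF(B3)={B5}
  DF(B4)={B7}
  DF(B5)=∅
  DF(B6)={B7}
  DF(B7)=∅

φ for u: defs {B0,B4,B6,B7}
  DF⁺ = {B7}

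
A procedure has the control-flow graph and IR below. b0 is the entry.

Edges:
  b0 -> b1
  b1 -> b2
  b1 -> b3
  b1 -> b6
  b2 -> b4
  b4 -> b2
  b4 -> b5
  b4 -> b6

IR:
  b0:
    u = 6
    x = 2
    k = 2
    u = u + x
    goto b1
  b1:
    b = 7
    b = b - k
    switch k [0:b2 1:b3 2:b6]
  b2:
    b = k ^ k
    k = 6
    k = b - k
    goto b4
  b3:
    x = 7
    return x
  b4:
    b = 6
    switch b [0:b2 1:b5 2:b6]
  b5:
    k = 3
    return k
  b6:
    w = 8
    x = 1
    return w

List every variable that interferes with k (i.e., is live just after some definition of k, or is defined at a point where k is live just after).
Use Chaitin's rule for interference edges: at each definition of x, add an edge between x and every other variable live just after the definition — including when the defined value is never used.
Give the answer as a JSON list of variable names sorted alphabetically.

Per-block:
  b0: {k,u,x} / ∅
  b1: {b} / {k}
  b2: {b,k} / {k}
  b3: {x} / ∅
  b4: {b} / ∅
  b5: {k} / ∅
  b6: {w,x} / ∅

Live sets:
  live b0: ∅→{k}
  live b1: {k}→{k}
  live b2: {k}→{k}
  live b3: ∅→∅
  live b4: {k}→{k}
  live b5: ∅→∅
  live b6: ∅→∅

Interfere edges:
  b — {k}
  k — {b,u,x}
  u — {k,x}
  w — {x}
  x — {k,u,w}

N(k) = ["b", "u", "x"]

Answer: ["b", "u", "x"]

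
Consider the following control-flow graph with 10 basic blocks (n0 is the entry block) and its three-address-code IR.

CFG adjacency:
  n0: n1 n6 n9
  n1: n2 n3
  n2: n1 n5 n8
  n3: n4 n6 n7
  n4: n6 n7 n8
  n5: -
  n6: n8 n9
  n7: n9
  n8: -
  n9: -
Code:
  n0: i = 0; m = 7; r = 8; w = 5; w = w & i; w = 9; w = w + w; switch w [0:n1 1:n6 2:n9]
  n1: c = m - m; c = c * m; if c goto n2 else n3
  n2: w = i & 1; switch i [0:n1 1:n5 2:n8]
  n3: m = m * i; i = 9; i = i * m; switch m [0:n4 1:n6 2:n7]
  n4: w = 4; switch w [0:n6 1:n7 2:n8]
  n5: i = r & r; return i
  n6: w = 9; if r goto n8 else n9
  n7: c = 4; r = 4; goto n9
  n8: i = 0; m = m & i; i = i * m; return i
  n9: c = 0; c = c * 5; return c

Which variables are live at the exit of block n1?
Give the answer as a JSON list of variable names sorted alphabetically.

Per-block:
  n0: {i,m,r,w} / ∅
  n1: {c} / {m}
  n2: {w} / {i}
  n3: {i,m} / {i,m}
  n4: {w} / ∅
  n5: {i} / {r}
  n6: {w} / {r}
  n7: {c,r} / ∅
  n8: {i,m} / {m}
  n9: {c} / ∅

Backward fixpoint:
  live n0: ∅→{i,m,r}
  live n1: {i,m,r}→{i,m,r}
  live n2: {i,m,r}→{i,m,r}
  live n3: {i,m,r}→{m,r}
  live n4: {m,r}→{m,r}
  live n5: {r}→∅
  live n6: {m,r}→{m}
  live n7: ∅→∅
  live n8: {m}→∅
  live n9: ∅→∅

live-out(n1) = ["i", "m", "r"]

Answer: ["i", "m", "r"]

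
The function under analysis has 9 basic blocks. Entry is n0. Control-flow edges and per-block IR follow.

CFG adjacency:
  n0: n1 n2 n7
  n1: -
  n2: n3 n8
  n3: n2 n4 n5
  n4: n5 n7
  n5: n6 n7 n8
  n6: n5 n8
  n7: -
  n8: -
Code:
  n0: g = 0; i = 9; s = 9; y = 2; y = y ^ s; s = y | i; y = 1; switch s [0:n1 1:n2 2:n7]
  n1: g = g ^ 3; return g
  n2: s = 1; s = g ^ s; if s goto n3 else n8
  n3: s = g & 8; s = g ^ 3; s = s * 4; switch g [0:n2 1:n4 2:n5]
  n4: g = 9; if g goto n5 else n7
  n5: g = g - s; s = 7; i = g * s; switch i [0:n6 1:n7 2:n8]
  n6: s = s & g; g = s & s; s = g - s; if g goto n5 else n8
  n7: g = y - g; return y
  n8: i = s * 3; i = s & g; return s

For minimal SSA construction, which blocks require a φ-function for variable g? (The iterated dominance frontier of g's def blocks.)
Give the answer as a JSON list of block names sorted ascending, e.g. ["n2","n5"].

idom tree: n1←n0 n2←n0 n3←n2 n4←n3 n5←n3 n6←n5 n7←n0 n8←n2
Join-block Dom:
  n2: preds {n0,n3}: {n0} ∩ {n0,n2,n3} = {n0}; idom=n0
  n5: preds {n3,n4,n6}: {n0,n2,n3} ∩ {n0,n2,n3,n4} ∩ {n0,n2,n3,n5,n6} = {n0,n2,n3}; idom=n3
  n7: preds {n0,n4,n5}: {n0} ∩ {n0,n2,n3,n4} ∩ {n0,n2,n3,n5} = {n0}; idom=n0
  n8: preds {n2,n5,n6}: {n0,n2} ∩ {n0,n2,n3,n5} ∩ {n0,n2,n3,n5,n6} = {n0,n2}; idom=n2

Frontier:
  join n2 pred n0: · stop@n0
  join n2 pred n3: n3→n2 stop@n0
  join n5 pred n3: · stop@n3
  join n5 pred n4: n4 stop@n3
  join n5 pred n6: n6→n5 stop@n3
  join n7 pred n0: · stop@n0
  join n7 pred n4: n4→n3→n2 stop@n0
  join n7 pred n5: n5→n3→n2 stop@n0
  join n8 pred n2: · stop@n2
  join n8 pred n5: n5→n3 stop@n2
  join n8 pred n6: n6→n5→n3 stop@n2
  n0 → ∅
  n1 → ∅
  n2 → {n2,n7}
  n3 → {n2,n7,n8}
  n4 → {n5,n7}
  n5 → {n5,n7,n8}
  n6 → {n5,n8}
  n7 → ∅
  n8 → ∅

φ for g: defs {n0,n1,n4,n5,n6,n7}
  DF⁺ = {n5,n7,n8}

Answer: ["n5", "n7", "n8"]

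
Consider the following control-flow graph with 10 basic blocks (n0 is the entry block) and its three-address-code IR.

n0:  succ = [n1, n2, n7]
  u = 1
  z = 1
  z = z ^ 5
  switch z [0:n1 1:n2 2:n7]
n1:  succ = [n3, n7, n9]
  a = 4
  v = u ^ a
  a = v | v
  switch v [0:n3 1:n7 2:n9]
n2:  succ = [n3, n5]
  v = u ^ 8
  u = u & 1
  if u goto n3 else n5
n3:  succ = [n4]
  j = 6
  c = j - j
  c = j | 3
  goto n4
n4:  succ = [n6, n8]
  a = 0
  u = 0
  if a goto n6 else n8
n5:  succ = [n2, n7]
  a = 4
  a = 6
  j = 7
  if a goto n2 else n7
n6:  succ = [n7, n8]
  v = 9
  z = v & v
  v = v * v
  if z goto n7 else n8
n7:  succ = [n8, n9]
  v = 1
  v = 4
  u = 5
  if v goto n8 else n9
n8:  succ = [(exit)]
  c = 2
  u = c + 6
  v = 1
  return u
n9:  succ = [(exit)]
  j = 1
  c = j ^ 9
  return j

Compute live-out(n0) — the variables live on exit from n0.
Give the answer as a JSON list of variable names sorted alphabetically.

Block summaries:
  n0 def {u,z} use ∅
  n1 def {a,v} use {u}
  n2 def {u,v} use {u}
  n3 def {c,j} use ∅
  n4 def {a,u} use ∅
  n5 def {a,j} use ∅
  n6 def {v,z} use ∅
  n7 def {u,v} use ∅
  n8 def {c,u,v} use ∅
  n9 def {c,j} use ∅

Liveness:
  n0 li=∅ lo={u}
  n1 li={u} lo=∅
  n2 li={u} lo={u}
  n3 li=∅ lo=∅
  n4 li=∅ lo=∅
  n5 li={u} lo={u}
  n6 li=∅ lo=∅
  n7 li=∅ lo=∅
  n8 li=∅ lo=∅
  n9 li=∅ lo=∅

live-out(n0) = ["u"]

Answer: ["u"]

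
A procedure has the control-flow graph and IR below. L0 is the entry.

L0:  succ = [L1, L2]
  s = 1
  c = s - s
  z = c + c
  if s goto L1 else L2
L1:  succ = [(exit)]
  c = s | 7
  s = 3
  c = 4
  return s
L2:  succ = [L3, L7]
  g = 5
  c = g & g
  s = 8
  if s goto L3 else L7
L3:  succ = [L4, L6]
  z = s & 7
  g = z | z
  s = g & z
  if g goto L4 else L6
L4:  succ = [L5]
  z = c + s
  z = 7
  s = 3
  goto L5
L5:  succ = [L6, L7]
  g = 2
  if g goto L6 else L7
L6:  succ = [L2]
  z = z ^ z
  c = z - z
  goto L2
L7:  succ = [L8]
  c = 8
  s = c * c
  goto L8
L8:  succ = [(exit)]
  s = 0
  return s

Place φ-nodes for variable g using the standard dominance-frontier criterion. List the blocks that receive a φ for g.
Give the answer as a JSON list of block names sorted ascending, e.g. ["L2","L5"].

Answer: ["L2", "L6", "L7"]

Working:
idom tree: L1←L0 L2←L0 L3←L2 L4←L3 L5←L4 L6←L3 L7←L2 L8←L7
Dom∩ at merges:
  L2: preds {L0,L6}: {L0} ∩ {L0,L2,L3,L6} = {L0}; idom=L0
  L6: preds {L3,L5}: {L0,L2,L3} ∩ {L0,L2,L3,L4,L5} = {L0,L2,L3}; idom=L3
  L7: preds {L2,L5}: {L0,L2} ∩ {L0,L2,L3,L4,L5} = {L0,L2}; idom=L2

DF walk-up:
  L2←L0: walk · to L0
  L2←L6: walk L6→L3→L2 to L0
  L6←L3: walk · to L3
  L6←L5: walk L5→L4 to L3
  L7←L2: walk · to L2
  L7←L5: walk L5→L4→L3 to L2
  L0 → ∅
  L1 → ∅
  L2 → {L2}
  L3 → {L2,L7}
  L4 → {L6,L7}
  L5 → {L6,L7}
  L6 → {L2}
  L7 → ∅
  L8 → ∅

φ for g: defs {L2,L3,L5}
  DF⁺ = {L2,L6,L7}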